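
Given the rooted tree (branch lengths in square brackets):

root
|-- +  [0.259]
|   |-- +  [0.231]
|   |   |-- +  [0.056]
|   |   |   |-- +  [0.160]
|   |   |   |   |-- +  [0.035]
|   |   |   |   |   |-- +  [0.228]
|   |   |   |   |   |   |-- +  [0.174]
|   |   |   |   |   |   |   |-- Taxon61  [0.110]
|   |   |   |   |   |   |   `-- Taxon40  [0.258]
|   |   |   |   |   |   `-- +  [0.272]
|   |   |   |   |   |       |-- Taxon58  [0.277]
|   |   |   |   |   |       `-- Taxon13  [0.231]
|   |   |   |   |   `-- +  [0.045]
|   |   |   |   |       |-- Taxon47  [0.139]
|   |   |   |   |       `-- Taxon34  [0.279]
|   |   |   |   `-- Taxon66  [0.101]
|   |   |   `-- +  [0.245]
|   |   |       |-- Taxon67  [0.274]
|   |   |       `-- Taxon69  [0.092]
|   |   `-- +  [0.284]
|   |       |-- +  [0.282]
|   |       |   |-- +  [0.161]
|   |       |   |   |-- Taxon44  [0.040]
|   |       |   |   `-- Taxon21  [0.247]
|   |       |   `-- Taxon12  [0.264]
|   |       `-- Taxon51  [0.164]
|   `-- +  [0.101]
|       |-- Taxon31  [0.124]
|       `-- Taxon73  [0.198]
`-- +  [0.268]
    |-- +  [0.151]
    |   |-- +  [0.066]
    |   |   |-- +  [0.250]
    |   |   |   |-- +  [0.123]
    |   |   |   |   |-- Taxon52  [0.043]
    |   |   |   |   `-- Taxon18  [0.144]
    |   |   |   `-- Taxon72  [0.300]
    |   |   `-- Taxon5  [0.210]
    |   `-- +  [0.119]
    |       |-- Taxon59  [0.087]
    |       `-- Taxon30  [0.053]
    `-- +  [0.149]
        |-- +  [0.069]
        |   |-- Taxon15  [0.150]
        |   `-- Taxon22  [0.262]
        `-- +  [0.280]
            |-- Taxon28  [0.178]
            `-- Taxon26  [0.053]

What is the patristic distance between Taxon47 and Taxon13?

The path runs Taxon47 → … → MRCA → … → Taxon13; the MRCA is the node subtending (((Taxon61,Taxon40),(Taxon58,Taxon13)),(Taxon47,Taxon34)).
Branch lengths along that path: 0.139 + 0.045 + 0.228 + 0.272 + 0.231 = 0.915.

0.915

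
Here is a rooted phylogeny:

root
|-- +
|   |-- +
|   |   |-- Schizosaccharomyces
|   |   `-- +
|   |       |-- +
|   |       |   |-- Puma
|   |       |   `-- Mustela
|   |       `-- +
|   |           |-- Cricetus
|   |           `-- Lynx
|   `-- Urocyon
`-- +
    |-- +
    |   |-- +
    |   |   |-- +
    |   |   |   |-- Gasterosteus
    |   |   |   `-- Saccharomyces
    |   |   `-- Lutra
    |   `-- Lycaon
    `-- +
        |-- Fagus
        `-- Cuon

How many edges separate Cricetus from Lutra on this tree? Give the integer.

9

The MRCA of Cricetus and Lutra is the root of the tree.
From Cricetus up to that node: 5 branches. From Lutra up to the same node: 4 branches. Total: 5 + 4 = 9.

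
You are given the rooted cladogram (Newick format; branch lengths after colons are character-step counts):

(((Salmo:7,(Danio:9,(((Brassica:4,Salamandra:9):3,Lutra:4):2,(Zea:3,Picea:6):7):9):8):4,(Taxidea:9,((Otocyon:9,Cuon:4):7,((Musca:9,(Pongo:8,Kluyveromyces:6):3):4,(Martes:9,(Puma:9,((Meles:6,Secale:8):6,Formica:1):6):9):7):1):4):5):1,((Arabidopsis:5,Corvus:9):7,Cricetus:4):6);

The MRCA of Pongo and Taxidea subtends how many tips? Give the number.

11

The MRCA of Pongo and Taxidea is the node subtending (Taxidea,((Otocyon,Cuon),((Musca,(Pongo,Kluyveromyces)),(Martes,(Puma,((Meles,Secale),Formica)))))).
That clade contains 11 terminal taxa: Cuon, Formica, Kluyveromyces, Martes, Meles, Musca, Otocyon, Pongo, Puma, Secale, Taxidea.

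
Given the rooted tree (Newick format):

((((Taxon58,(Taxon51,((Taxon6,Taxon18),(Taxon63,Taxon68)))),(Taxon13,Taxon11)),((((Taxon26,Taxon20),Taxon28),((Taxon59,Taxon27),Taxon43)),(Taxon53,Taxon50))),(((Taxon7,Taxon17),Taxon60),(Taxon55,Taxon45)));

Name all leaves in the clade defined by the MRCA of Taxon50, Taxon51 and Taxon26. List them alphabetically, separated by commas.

Taxon11, Taxon13, Taxon18, Taxon20, Taxon26, Taxon27, Taxon28, Taxon43, Taxon50, Taxon51, Taxon53, Taxon58, Taxon59, Taxon6, Taxon63, Taxon68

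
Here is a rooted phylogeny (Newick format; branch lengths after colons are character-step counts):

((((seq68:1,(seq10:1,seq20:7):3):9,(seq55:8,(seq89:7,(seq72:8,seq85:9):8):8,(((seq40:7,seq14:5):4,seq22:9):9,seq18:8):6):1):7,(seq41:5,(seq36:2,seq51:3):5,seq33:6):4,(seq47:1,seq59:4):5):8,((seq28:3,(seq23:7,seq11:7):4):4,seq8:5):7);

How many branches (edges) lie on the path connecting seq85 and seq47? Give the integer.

7

The MRCA of seq85 and seq47 is the node subtending (((seq68,(seq10,seq20)),(seq55,(seq89,(seq72,seq85)),(((seq40,seq14),seq22),seq18))),(seq41,(seq36,seq51),seq33),(seq47,seq59)).
From seq85 up to that node: 5 branches. From seq47 up to the same node: 2 branches. Total: 5 + 2 = 7.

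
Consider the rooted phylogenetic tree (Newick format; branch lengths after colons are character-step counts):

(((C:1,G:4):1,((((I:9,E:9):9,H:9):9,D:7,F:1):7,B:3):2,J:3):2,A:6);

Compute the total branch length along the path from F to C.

The path runs F → … → MRCA → … → C; the MRCA is the node subtending ((C,G),((((I,E),H),D,F),B),J).
Branch lengths along that path: 1 + 7 + 2 + 1 + 1 = 12.

12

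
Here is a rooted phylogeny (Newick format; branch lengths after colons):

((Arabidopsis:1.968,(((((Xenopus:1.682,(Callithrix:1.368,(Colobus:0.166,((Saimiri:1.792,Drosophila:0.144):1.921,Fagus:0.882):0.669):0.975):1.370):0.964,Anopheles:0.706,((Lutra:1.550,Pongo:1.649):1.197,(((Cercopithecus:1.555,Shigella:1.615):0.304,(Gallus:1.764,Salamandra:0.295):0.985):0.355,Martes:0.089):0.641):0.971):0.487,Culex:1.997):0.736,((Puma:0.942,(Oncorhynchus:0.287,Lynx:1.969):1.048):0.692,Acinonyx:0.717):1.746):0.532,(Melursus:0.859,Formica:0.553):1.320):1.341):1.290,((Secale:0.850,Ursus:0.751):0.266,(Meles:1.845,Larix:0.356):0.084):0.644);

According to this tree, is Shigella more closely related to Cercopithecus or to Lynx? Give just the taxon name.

Cercopithecus

The MRCA of Shigella and Cercopithecus subtends (Cercopithecus,Shigella) (2 taxa).
The MRCA of Shigella and Lynx subtends ((((Xenopus,(Callithrix,(Colobus,((Saimiri,Drosophila),Fagus)))),Anopheles,((Lutra,Pongo),(((Cercopithecus,Shigella),(Gallus,Salamandra)),Martes))),Culex),((Puma,(Oncorhynchus,Lynx)),Acinonyx)) (19 taxa).
The first is nested inside the second, so Shigella shares a more recent common ancestor with Cercopithecus.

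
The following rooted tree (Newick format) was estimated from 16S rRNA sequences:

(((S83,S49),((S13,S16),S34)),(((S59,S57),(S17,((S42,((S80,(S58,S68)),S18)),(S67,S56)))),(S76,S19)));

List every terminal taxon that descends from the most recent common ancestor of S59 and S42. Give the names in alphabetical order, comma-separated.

Tracing S59: it sits inside (S59,S57).
Tracing S42: it sits inside (S42,((S80,(S58,S68)),S18)).
The smallest clade enclosing both is ((S59,S57),(S17,((S42,((S80,(S58,S68)),S18)),(S67,S56)))); the answer is its 10 terminal taxa in alphabetical order.

S17, S18, S42, S56, S57, S58, S59, S67, S68, S80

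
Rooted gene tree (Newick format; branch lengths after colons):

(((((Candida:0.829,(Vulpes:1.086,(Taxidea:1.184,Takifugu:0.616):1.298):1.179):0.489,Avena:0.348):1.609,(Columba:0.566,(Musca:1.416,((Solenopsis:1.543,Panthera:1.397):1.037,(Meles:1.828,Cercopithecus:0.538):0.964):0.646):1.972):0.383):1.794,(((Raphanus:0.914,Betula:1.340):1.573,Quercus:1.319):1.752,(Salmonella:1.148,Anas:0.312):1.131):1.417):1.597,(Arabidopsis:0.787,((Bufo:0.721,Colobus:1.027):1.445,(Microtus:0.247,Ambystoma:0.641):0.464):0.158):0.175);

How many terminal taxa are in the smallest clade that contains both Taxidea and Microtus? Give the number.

21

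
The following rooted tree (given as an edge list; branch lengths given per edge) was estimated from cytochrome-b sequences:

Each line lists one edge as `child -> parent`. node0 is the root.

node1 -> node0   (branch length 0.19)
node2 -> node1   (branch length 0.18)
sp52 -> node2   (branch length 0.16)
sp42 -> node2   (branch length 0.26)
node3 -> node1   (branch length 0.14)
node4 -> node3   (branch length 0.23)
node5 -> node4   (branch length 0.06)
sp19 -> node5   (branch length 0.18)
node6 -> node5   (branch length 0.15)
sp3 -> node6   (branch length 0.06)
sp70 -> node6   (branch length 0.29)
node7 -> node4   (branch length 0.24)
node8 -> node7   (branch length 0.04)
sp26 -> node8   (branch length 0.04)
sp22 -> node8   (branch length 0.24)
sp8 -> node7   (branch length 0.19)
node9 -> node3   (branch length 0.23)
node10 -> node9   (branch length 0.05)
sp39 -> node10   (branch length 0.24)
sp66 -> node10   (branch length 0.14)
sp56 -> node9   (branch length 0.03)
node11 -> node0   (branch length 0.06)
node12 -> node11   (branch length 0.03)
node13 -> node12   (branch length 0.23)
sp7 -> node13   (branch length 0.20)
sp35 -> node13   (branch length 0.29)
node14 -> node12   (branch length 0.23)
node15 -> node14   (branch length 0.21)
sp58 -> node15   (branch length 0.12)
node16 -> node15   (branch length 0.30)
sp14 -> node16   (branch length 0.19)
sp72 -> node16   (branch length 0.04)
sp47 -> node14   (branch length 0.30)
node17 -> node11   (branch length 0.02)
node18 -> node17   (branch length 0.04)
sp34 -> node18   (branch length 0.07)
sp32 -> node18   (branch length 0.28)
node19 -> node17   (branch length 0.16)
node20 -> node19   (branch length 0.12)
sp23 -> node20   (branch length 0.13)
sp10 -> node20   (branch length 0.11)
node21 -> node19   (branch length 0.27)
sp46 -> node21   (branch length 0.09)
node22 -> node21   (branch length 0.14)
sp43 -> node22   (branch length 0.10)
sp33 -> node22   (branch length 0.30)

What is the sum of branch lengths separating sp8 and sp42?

1.24

The path runs sp8 → … → MRCA → … → sp42; the MRCA is the node subtending ((sp52,sp42),(((sp19,(sp3,sp70)),((sp26,sp22),sp8)),((sp39,sp66),sp56))).
Branch lengths along that path: 0.19 + 0.24 + 0.23 + 0.14 + 0.18 + 0.26 = 1.24.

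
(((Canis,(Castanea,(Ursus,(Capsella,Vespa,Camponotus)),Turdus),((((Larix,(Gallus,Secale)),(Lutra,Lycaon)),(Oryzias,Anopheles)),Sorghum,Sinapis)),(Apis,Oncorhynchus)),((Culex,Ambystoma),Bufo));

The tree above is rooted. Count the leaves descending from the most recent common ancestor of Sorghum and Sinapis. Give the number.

9

The MRCA of Sorghum and Sinapis is the node subtending ((((Larix,(Gallus,Secale)),(Lutra,Lycaon)),(Oryzias,Anopheles)),Sorghum,Sinapis).
That clade contains 9 terminal taxa: Anopheles, Gallus, Larix, Lutra, Lycaon, Oryzias, Secale, Sinapis, Sorghum.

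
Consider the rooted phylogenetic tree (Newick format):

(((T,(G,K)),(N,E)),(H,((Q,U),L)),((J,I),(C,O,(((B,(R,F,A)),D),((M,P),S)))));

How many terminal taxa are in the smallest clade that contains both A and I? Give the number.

12

The MRCA of A and I is the node subtending ((J,I),(C,O,(((B,(R,F,A)),D),((M,P),S)))).
That clade contains 12 terminal taxa: A, B, C, D, F, I, J, M, O, P, R, S.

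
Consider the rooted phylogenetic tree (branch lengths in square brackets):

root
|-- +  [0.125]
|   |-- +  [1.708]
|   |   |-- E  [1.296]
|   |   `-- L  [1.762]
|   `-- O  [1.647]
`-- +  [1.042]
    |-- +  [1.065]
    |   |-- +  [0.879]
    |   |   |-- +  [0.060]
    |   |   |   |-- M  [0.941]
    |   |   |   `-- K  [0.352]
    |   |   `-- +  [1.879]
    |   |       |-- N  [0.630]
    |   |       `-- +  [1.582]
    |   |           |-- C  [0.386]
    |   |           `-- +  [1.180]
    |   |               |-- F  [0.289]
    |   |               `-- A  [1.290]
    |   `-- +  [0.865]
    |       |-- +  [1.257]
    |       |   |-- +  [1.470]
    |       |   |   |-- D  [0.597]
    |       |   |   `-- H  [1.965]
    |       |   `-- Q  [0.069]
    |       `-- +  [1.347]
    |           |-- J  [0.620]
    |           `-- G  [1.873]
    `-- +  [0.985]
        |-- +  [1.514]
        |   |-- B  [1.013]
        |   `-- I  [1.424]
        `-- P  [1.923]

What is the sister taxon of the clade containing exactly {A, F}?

The clade containing exactly {A, F} attaches to the tree at the node subtending (C,(F,A)).
The other lineage descending from that same node — the sister group — is the single tip C.

C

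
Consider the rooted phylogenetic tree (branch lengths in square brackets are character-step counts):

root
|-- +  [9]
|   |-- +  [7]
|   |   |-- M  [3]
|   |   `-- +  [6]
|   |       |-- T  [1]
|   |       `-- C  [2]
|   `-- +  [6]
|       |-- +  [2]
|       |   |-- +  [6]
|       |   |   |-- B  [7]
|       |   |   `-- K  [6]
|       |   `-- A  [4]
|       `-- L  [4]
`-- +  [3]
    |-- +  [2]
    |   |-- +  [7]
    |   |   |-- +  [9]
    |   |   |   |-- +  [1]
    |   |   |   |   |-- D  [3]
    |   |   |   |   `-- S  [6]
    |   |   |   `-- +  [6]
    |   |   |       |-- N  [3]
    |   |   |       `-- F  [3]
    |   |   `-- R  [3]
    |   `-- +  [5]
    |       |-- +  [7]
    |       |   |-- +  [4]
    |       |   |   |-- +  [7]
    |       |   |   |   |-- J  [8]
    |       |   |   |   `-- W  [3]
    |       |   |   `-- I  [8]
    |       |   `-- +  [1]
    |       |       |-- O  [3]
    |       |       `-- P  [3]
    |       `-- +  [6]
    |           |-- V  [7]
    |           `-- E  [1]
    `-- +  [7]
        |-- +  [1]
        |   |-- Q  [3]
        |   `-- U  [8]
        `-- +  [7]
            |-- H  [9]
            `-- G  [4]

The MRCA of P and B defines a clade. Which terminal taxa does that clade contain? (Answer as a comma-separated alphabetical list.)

Tracing P: it sits inside (O,P).
Tracing B: it sits inside (B,K).
The smallest clade enclosing both is the whole tree (their MRCA is the root), so the answer is all 23 tips in alphabetical order.

A, B, C, D, E, F, G, H, I, J, K, L, M, N, O, P, Q, R, S, T, U, V, W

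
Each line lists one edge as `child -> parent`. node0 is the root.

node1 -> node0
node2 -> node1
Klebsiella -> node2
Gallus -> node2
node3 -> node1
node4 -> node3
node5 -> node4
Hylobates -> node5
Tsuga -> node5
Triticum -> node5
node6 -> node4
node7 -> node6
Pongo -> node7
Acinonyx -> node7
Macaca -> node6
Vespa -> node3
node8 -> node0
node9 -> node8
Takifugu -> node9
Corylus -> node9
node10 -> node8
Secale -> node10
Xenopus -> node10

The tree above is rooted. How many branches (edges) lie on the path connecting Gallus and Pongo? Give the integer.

The MRCA of Gallus and Pongo is the node subtending ((Klebsiella,Gallus),(((Hylobates,Tsuga,Triticum),((Pongo,Acinonyx),Macaca)),Vespa)).
From Gallus up to that node: 2 branches. From Pongo up to the same node: 5 branches. Total: 2 + 5 = 7.

7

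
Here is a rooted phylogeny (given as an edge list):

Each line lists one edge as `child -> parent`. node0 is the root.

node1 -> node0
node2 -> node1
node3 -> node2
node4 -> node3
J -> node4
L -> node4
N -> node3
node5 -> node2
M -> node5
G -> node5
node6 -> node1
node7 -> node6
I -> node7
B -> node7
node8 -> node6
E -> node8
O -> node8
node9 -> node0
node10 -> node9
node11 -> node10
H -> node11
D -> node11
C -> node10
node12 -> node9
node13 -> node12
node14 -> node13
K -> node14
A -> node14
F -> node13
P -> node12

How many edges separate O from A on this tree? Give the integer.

The MRCA of O and A is the root of the tree.
From O up to that node: 4 branches. From A up to the same node: 5 branches. Total: 4 + 5 = 9.

9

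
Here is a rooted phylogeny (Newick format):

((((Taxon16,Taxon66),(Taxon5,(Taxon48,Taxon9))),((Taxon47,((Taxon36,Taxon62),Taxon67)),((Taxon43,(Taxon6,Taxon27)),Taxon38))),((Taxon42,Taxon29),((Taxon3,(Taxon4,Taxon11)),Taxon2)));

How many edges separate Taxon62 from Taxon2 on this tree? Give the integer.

The MRCA of Taxon62 and Taxon2 is the root of the tree.
From Taxon62 up to that node: 6 branches. From Taxon2 up to the same node: 3 branches. Total: 6 + 3 = 9.

9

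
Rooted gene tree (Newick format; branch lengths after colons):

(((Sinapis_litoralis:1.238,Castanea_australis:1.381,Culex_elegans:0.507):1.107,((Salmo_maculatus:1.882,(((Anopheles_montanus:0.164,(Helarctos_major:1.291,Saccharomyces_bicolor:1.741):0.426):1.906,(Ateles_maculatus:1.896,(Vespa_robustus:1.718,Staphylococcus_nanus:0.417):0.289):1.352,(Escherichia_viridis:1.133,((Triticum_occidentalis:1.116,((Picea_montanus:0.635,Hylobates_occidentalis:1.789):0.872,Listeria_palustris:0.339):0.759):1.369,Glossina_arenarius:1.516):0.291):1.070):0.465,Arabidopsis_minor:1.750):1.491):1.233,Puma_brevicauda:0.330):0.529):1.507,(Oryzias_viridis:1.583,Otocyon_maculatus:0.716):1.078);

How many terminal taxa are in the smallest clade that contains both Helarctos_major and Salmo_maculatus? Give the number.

14

The MRCA of Helarctos_major and Salmo_maculatus is the node subtending (Salmo_maculatus,(((Anopheles_montanus,(Helarctos_major,Saccharomyces_bicolor)),(Ateles_maculatus,(Vespa_robustus,Staphylococcus_nanus)),(Escherichia_viridis,((Triticum_occidentalis,((Picea_montanus,Hylobates_occidentalis),Listeria_palustris)),Glossina_arenarius))),Arabidopsis_minor)).
That clade contains 14 terminal taxa: Anopheles_montanus, Arabidopsis_minor, Ateles_maculatus, Escherichia_viridis, Glossina_arenarius, Helarctos_major, Hylobates_occidentalis, Listeria_palustris, Picea_montanus, Saccharomyces_bicolor, Salmo_maculatus, Staphylococcus_nanus, Triticum_occidentalis, Vespa_robustus.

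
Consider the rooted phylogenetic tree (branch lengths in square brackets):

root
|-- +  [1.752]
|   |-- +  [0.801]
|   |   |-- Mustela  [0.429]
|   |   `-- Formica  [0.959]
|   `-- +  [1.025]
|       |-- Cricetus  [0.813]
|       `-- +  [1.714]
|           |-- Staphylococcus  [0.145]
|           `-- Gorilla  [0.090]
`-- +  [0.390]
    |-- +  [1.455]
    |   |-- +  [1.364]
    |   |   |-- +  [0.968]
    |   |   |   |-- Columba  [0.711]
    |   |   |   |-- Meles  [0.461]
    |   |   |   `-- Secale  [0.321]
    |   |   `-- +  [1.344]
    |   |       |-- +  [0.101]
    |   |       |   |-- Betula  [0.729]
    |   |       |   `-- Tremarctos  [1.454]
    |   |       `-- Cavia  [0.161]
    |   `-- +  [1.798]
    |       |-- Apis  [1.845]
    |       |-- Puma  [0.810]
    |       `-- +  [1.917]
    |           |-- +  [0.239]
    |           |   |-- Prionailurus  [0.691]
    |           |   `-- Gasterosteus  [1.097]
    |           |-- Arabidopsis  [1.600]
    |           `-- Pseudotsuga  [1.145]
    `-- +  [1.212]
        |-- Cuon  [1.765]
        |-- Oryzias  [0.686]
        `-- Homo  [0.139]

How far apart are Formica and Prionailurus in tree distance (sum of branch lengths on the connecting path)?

The path runs Formica → … → MRCA → … → Prionailurus; the MRCA is the root of the tree.
Branch lengths along that path: 0.959 + 0.801 + 1.752 + 0.390 + 1.455 + 1.798 + 1.917 + 0.239 + 0.691 = 10.002.

10.002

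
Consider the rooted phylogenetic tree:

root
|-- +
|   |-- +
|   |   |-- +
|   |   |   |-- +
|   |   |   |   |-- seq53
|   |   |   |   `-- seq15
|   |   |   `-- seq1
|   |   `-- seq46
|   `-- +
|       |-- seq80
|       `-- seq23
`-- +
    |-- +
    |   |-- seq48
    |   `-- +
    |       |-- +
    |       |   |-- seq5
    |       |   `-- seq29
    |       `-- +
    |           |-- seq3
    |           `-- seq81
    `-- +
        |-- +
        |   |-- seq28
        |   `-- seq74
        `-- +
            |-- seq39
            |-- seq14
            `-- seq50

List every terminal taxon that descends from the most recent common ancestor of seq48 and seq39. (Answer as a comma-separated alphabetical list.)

Tracing seq48: it sits inside (seq48,((seq5,seq29),(seq3,seq81))).
Tracing seq39: it sits inside (seq39,seq14,seq50).
The smallest clade enclosing both is ((seq48,((seq5,seq29),(seq3,seq81))),((seq28,seq74),(seq39,seq14,seq50))); the answer is its 10 terminal taxa in alphabetical order.

seq14, seq28, seq29, seq3, seq39, seq48, seq5, seq50, seq74, seq81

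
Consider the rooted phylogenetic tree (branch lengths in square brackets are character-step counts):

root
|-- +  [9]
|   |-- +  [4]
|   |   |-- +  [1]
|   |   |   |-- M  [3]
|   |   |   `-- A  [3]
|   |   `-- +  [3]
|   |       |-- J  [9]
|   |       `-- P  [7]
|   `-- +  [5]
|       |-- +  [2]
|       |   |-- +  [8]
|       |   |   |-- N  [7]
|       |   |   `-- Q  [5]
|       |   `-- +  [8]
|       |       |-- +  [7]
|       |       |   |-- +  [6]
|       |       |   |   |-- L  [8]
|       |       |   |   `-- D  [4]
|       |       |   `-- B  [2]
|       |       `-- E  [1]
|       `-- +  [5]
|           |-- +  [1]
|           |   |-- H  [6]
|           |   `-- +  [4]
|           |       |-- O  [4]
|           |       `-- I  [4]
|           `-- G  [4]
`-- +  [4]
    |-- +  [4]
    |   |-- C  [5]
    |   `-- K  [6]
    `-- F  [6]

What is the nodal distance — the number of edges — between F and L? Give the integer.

9

The MRCA of F and L is the root of the tree.
From F up to that node: 2 branches. From L up to the same node: 7 branches. Total: 2 + 7 = 9.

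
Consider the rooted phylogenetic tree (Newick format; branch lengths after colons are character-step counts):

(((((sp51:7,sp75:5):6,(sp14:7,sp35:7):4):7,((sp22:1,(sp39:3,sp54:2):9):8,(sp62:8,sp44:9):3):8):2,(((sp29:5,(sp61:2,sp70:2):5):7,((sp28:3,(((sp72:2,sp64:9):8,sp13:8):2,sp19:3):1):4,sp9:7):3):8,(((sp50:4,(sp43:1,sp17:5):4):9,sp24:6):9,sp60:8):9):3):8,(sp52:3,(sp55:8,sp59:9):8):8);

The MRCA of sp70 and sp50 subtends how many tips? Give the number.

The MRCA of sp70 and sp50 is the node subtending (((sp29,(sp61,sp70)),((sp28,(((sp72,sp64),sp13),sp19)),sp9)),(((sp50,(sp43,sp17)),sp24),sp60)).
That clade contains 14 terminal taxa: sp13, sp17, sp19, sp24, sp28, sp29, sp43, sp50, sp60, sp61, sp64, sp70, sp72, sp9.

14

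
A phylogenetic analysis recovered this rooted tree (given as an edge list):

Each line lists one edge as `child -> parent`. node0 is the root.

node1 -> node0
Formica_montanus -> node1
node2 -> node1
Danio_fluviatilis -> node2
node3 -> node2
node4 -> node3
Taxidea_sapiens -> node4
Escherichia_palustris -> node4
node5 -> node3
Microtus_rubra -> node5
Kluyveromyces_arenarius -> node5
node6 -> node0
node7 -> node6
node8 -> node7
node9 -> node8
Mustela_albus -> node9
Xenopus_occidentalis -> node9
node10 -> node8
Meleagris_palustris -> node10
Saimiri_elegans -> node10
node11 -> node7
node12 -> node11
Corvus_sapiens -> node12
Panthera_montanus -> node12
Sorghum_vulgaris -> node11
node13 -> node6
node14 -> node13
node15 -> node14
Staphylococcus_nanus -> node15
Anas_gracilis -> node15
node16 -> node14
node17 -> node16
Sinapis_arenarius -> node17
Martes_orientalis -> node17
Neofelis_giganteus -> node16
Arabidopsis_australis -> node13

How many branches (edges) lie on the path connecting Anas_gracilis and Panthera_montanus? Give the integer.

The MRCA of Anas_gracilis and Panthera_montanus is the node subtending ((((Mustela_albus,Xenopus_occidentalis),(Meleagris_palustris,Saimiri_elegans)),((Corvus_sapiens,Panthera_montanus),Sorghum_vulgaris)),(((Staphylococcus_nanus,Anas_gracilis),((Sinapis_arenarius,Martes_orientalis),Neofelis_giganteus)),Arabidopsis_australis)).
From Anas_gracilis up to that node: 4 branches. From Panthera_montanus up to the same node: 4 branches. Total: 4 + 4 = 8.

8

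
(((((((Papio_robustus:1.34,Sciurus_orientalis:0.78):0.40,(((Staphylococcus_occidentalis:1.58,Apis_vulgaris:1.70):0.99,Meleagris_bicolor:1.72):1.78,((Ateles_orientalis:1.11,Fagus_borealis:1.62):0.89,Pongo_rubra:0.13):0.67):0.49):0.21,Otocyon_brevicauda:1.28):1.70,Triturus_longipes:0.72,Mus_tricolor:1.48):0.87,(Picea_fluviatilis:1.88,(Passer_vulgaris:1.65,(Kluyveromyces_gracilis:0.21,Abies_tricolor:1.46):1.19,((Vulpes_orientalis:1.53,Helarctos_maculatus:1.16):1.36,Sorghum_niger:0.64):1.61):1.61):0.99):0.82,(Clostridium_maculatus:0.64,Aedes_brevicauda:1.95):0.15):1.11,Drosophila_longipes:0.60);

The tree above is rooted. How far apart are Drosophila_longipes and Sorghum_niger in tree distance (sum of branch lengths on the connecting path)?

The path runs Drosophila_longipes → … → MRCA → … → Sorghum_niger; the MRCA is the root of the tree.
Branch lengths along that path: 0.60 + 1.11 + 0.82 + 0.99 + 1.61 + 1.61 + 0.64 = 7.38.

7.38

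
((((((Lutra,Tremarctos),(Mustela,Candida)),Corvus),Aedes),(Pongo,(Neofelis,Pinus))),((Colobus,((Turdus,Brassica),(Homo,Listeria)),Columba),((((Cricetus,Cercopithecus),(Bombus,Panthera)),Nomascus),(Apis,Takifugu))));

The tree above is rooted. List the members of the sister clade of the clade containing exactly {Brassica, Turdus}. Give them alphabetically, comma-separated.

Homo, Listeria

The clade containing exactly {Brassica, Turdus} attaches to the tree at the node subtending ((Turdus,Brassica),(Homo,Listeria)).
The other lineage descending from that same node — the sister group — is (Homo,Listeria); its 2 tips in alphabetical order are the answer.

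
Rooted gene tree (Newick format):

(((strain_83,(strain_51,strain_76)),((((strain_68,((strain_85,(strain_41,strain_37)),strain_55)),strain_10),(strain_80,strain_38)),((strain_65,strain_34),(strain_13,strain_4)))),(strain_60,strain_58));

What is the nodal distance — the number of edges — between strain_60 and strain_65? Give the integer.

7

The MRCA of strain_60 and strain_65 is the root of the tree.
From strain_60 up to that node: 2 branches. From strain_65 up to the same node: 5 branches. Total: 2 + 5 = 7.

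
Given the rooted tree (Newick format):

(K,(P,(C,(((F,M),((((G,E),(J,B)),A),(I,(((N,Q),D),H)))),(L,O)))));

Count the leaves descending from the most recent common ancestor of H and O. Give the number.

The MRCA of H and O is the node subtending (((F,M),((((G,E),(J,B)),A),(I,(((N,Q),D),H)))),(L,O)).
That clade contains 14 terminal taxa: A, B, D, E, F, G, H, I, J, L, M, N, O, Q.

14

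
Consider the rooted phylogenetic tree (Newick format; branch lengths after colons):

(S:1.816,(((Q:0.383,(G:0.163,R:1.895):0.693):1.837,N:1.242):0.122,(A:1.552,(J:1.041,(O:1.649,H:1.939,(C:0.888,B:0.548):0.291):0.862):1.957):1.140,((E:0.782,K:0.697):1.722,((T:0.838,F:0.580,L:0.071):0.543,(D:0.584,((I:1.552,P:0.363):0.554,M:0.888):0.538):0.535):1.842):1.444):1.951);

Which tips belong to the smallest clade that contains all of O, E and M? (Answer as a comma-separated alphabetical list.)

A, B, C, D, E, F, G, H, I, J, K, L, M, N, O, P, Q, R, T

Tracing O: it sits inside (O,H,(C,B)).
Tracing E: it sits inside (E,K).
Tracing M: it sits inside ((I,P),M).
The smallest clade enclosing all 3 is (((Q,(G,R)),N),(A,(J,(O,H,(C,B)))),((E,K),((T,F,L),(D,((I,P),M))))); the answer is its 19 terminal taxa in alphabetical order.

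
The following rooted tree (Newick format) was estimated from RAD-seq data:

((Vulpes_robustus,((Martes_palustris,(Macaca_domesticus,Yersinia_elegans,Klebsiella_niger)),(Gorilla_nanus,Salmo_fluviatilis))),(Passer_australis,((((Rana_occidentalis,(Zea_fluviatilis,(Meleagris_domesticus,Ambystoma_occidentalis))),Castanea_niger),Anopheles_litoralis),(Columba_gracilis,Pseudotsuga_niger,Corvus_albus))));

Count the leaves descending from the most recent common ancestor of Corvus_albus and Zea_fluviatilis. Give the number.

The MRCA of Corvus_albus and Zea_fluviatilis is the node subtending ((((Rana_occidentalis,(Zea_fluviatilis,(Meleagris_domesticus,Ambystoma_occidentalis))),Castanea_niger),Anopheles_litoralis),(Columba_gracilis,Pseudotsuga_niger,Corvus_albus)).
That clade contains 9 terminal taxa: Ambystoma_occidentalis, Anopheles_litoralis, Castanea_niger, Columba_gracilis, Corvus_albus, Meleagris_domesticus, Pseudotsuga_niger, Rana_occidentalis, Zea_fluviatilis.

9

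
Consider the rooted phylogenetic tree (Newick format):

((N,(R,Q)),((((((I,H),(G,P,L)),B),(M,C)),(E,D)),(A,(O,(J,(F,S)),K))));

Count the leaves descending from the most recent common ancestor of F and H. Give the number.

16

The MRCA of F and H is the node subtending ((((((I,H),(G,P,L)),B),(M,C)),(E,D)),(A,(O,(J,(F,S)),K))).
That clade contains 16 terminal taxa: A, B, C, D, E, F, G, H, I, J, K, L, M, O, P, S.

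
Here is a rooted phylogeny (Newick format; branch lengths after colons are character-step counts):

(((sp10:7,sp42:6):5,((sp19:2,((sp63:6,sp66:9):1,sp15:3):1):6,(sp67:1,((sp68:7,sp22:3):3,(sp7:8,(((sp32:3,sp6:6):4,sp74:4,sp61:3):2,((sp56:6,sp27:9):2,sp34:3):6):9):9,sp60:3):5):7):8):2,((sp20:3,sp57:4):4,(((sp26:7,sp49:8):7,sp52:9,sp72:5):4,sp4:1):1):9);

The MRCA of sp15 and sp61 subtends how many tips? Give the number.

The MRCA of sp15 and sp61 is the node subtending ((sp19,((sp63,sp66),sp15)),(sp67,((sp68,sp22),(sp7,(((sp32,sp6),sp74,sp61),((sp56,sp27),sp34))),sp60))).
That clade contains 16 terminal taxa: sp15, sp19, sp22, sp27, sp32, sp34, sp56, sp6, sp60, sp61, sp63, sp66, sp67, sp68, sp7, sp74.

16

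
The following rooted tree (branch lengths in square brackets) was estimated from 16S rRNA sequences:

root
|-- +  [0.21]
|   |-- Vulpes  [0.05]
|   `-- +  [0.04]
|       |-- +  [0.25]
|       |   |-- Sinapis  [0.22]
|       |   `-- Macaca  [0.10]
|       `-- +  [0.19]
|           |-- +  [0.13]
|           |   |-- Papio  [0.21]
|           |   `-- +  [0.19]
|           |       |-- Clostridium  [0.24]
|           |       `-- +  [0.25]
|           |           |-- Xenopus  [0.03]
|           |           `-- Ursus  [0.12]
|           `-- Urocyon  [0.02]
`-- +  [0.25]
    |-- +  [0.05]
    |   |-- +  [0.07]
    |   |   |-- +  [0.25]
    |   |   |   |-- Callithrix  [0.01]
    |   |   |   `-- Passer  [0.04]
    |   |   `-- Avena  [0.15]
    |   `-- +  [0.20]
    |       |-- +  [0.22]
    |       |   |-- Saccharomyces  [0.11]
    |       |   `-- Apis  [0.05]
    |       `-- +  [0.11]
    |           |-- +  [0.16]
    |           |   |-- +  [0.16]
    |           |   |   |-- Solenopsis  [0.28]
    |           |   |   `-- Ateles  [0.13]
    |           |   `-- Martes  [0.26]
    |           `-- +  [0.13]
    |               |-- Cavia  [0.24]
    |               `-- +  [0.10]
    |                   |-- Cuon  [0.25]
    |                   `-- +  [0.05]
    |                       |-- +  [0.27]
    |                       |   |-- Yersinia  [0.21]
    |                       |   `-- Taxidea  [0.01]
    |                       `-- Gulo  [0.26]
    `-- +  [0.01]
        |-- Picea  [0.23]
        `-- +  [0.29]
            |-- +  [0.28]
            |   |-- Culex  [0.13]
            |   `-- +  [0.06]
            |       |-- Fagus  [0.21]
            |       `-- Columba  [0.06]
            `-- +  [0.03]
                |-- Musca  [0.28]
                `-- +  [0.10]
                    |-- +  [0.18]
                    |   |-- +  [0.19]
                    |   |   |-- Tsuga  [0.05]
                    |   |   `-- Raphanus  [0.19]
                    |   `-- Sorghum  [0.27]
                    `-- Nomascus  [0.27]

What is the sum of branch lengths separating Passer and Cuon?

The path runs Passer → … → MRCA → … → Cuon; the MRCA is the node subtending (((Callithrix,Passer),Avena),((Saccharomyces,Apis),(((Solenopsis,Ateles),Martes),(Cavia,(Cuon,((Yersinia,Taxidea),Gulo)))))).
Branch lengths along that path: 0.04 + 0.25 + 0.07 + 0.20 + 0.11 + 0.13 + 0.10 + 0.25 = 1.15.

1.15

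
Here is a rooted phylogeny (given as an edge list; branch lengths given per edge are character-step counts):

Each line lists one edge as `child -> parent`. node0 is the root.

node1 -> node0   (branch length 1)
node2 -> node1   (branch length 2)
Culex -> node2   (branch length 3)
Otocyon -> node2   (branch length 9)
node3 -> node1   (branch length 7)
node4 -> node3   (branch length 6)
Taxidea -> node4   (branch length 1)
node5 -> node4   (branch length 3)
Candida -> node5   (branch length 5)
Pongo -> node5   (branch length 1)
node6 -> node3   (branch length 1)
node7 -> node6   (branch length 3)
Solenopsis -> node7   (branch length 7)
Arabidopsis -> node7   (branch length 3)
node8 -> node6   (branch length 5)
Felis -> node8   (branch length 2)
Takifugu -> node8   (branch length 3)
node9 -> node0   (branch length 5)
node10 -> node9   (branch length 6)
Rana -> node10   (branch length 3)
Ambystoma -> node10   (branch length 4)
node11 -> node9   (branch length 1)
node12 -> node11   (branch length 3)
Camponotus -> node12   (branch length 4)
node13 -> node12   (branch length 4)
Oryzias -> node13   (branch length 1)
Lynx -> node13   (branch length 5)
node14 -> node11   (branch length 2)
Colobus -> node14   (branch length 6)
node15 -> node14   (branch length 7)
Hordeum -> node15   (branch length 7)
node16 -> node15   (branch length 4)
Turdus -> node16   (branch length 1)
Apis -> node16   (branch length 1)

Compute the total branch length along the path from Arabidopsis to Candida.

The path runs Arabidopsis → … → MRCA → … → Candida; the MRCA is the node subtending ((Taxidea,(Candida,Pongo)),((Solenopsis,Arabidopsis),(Felis,Takifugu))).
Branch lengths along that path: 3 + 3 + 1 + 6 + 3 + 5 = 21.

21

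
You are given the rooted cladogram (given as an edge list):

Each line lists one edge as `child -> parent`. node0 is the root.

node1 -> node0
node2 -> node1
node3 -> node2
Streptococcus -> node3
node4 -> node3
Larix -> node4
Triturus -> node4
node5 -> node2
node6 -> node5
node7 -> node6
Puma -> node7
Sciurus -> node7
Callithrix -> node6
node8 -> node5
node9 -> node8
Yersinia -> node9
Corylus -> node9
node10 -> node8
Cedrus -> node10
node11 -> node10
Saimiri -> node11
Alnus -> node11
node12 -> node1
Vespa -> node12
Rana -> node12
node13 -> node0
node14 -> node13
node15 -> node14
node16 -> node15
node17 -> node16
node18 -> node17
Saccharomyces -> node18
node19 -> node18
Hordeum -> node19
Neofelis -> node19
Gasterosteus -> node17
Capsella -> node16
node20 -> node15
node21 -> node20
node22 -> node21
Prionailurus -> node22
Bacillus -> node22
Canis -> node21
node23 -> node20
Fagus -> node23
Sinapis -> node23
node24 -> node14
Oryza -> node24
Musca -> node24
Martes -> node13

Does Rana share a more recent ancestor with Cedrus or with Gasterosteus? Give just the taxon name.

The MRCA of Rana and Cedrus subtends (((Streptococcus,(Larix,Triturus)),(((Puma,Sciurus),Callithrix),((Yersinia,Corylus),(Cedrus,(Saimiri,Alnus))))),(Vespa,Rana)) (13 taxa).
The MRCA of Rana and Gasterosteus is the root, subtending the entire tree (26 taxa).
The first is nested inside the second, so Rana shares a more recent common ancestor with Cedrus.

Cedrus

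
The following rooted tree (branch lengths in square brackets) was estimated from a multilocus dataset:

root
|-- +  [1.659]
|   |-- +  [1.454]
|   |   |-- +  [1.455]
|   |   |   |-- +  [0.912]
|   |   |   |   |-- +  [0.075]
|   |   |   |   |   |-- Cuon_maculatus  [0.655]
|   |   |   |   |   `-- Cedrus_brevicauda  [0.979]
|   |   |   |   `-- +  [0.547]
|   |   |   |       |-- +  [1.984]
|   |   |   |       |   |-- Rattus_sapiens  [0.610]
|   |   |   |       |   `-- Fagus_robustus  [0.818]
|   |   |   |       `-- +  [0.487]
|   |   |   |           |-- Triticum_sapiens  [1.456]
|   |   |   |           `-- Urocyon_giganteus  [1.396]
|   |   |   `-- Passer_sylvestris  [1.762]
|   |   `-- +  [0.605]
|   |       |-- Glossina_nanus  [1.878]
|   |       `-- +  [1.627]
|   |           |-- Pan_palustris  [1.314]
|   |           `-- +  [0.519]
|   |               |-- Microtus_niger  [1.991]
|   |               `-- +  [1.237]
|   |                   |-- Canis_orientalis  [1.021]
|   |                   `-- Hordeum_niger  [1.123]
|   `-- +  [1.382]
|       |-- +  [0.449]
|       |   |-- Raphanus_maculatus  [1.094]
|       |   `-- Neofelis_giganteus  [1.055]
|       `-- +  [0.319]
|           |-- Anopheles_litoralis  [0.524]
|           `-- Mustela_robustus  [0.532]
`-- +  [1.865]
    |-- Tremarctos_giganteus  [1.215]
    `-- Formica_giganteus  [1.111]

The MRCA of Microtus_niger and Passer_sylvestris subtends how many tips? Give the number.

The MRCA of Microtus_niger and Passer_sylvestris is the node subtending ((((Cuon_maculatus,Cedrus_brevicauda),((Rattus_sapiens,Fagus_robustus),(Triticum_sapiens,Urocyon_giganteus))),Passer_sylvestris),(Glossina_nanus,(Pan_palustris,(Microtus_niger,(Canis_orientalis,Hordeum_niger))))).
That clade contains 12 terminal taxa: Canis_orientalis, Cedrus_brevicauda, Cuon_maculatus, Fagus_robustus, Glossina_nanus, Hordeum_niger, Microtus_niger, Pan_palustris, Passer_sylvestris, Rattus_sapiens, Triticum_sapiens, Urocyon_giganteus.

12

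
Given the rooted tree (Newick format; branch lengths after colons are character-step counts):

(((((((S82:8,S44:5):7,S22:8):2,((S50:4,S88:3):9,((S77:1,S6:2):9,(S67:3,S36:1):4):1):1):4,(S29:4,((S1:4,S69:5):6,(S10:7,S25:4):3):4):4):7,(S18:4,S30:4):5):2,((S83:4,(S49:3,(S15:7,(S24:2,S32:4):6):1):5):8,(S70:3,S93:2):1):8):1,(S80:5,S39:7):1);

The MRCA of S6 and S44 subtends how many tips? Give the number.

The MRCA of S6 and S44 is the node subtending (((S82,S44),S22),((S50,S88),((S77,S6),(S67,S36)))).
That clade contains 9 terminal taxa: S22, S36, S44, S50, S6, S67, S77, S82, S88.

9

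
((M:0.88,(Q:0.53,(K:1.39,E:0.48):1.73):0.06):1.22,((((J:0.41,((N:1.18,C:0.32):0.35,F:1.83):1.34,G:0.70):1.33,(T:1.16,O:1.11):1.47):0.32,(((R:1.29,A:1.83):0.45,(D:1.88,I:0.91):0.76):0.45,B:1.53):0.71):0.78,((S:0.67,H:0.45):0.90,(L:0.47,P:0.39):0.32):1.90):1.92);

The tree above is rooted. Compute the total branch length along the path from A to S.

7.69

The path runs A → … → MRCA → … → S; the MRCA is the node subtending ((((J,((N,C),F),G),(T,O)),(((R,A),(D,I)),B)),((S,H),(L,P))).
Branch lengths along that path: 1.83 + 0.45 + 0.45 + 0.71 + 0.78 + 1.90 + 0.90 + 0.67 = 7.69.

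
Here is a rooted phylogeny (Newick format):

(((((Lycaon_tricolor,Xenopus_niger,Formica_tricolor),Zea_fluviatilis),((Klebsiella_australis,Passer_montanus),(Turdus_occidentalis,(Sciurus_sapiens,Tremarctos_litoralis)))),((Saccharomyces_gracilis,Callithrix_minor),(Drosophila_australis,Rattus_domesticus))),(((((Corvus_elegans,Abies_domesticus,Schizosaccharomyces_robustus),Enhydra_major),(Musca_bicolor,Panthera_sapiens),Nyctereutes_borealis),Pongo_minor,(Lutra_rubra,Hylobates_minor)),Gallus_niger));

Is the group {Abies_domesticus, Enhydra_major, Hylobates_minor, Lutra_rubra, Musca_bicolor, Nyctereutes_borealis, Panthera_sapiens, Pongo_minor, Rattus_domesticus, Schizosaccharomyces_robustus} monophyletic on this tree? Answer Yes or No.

No

The MRCA of the listed taxa is the root, so the smallest clade containing them is the whole tree.
That clade also contains Callithrix_minor, Corvus_elegans, Drosophila_australis, Formica_tricolor, Gallus_niger, Klebsiella_australis, Lycaon_tricolor, Passer_montanus, Saccharomyces_gracilis, Sciurus_sapiens, Tremarctos_litoralis, Turdus_occidentalis, Xenopus_niger, Zea_fluviatilis, which are not in the proposed group, so the group is not monophyletic.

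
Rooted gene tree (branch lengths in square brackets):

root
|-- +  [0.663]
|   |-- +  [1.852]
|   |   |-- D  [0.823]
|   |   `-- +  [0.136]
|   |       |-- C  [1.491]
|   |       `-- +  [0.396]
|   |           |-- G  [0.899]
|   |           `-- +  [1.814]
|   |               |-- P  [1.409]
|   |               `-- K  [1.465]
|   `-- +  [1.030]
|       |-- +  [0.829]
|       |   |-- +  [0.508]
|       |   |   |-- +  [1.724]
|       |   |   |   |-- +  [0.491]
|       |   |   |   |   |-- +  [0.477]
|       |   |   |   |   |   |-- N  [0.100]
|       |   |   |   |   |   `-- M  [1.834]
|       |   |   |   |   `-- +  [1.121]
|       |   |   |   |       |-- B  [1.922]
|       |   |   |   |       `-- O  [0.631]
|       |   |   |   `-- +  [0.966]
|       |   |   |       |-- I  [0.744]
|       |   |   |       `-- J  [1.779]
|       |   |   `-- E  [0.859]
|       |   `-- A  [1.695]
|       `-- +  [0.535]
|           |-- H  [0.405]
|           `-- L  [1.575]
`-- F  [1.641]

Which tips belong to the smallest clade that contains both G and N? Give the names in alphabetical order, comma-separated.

Tracing G: it sits inside (G,(P,K)).
Tracing N: it sits inside (N,M).
The smallest clade enclosing both is ((D,(C,(G,(P,K)))),((((((N,M),(B,O)),(I,J)),E),A),(H,L))); the answer is its 15 terminal taxa in alphabetical order.

A, B, C, D, E, G, H, I, J, K, L, M, N, O, P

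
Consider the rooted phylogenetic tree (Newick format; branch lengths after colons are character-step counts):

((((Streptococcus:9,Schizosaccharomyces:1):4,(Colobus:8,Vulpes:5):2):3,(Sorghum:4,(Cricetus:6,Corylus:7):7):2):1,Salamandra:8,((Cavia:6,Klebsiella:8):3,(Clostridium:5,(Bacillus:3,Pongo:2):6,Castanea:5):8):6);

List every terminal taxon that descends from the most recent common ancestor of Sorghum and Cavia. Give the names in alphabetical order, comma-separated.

Bacillus, Castanea, Cavia, Clostridium, Colobus, Corylus, Cricetus, Klebsiella, Pongo, Salamandra, Schizosaccharomyces, Sorghum, Streptococcus, Vulpes

Tracing Sorghum: it sits inside (Sorghum,(Cricetus,Corylus)).
Tracing Cavia: it sits inside (Cavia,Klebsiella).
The smallest clade enclosing both is the whole tree (their MRCA is the root), so the answer is all 14 tips in alphabetical order.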